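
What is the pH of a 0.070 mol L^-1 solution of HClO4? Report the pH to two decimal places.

pH = 1.15

HClO4 is a strong acid and dissociates completely, so [H+] = 0.070 M.
pH = -log(0.07) = 1.15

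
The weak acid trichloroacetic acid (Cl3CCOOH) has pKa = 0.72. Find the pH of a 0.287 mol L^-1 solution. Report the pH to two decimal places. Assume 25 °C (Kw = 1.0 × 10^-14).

pH = 0.80

Cl3CCOOH ⇌ Cl3CCOO- + H+
Ka = 10^(−0.72) = 1.91 × 10^-1
From the ICE table, Ka = x²/(0.287 − x) = 1.91 × 10^-1.
The 5% rule fails; solving x² + Ka·x − Ka·C₀ = 0 exactly:
x = [−0.191 + √(0.191² + 0.219)]/2 = 1.57 × 10^-1 M
pH = −log[H+] = −log(1.57 × 10^-1) = 0.80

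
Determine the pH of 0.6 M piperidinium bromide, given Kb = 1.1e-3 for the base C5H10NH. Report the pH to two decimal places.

C5H10NH2+ is the conjugate acid of the weak base C5H10NH.
Ka = Kw/Kb = 1.0×10^-14 / 1.1 × 10^-3 = 9.09 × 10^-12
From the ICE table, Ka = [H+]²/(0.6 − [H+]) = 9.09 × 10^-12.
Neglecting [H+] in the denominator: [H+] = √(9.09 × 10^-12 × 0.6) = 2.34 × 10^-6 M
([H+]/C₀ = 0.00039% < 5%, so the approximation holds.)
pH = −log(2.34 × 10^-6) = 5.63

pH = 5.63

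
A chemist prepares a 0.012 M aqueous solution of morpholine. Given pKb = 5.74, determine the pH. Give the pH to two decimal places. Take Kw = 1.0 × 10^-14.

pH = 10.17

C4H8ONH + H2O ⇌ C4H8ONH2+ + OH-
Kb = 10^(−5.74) = 1.82 × 10^-6
From the ICE table, Kb = [OH-]²/(0.012 − [OH-]) = 1.82 × 10^-6.
Assume [OH-] ≪ 0.012: [OH-] ≈ √(1.82 × 10^-6 × 0.012) = 1.48 × 10^-4 M
pOH = 3.83, so pH = 14.00 − pOH = 10.17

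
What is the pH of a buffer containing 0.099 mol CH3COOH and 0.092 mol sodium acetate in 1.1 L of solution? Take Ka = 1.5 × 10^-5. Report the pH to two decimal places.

pKa = −log(1.5 × 10^-5) = 4.824
pH = pKa + log([A⁻]/[HA]) = 4.824 + log(0.092/0.099)
pH = 4.824 + (-0.032) = 4.79

pH = 4.79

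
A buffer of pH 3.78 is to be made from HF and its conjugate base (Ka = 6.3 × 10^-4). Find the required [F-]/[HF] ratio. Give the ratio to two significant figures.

pKa = -log(6.3 × 10^-4) = 3.201
pH = pKa + log(r) ⇒ log(r) = 3.78 − 3.201 = +0.579
r = [F-]/[HF] = 10^(+0.579) = 3.79

ratio = 3.8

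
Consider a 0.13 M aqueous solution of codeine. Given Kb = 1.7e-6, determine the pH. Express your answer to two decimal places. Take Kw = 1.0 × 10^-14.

C18H21NO3 + H2O ⇌ C18H22NO3+ + OH-
From the ICE table, Kb = [OH-]²/(0.13 − [OH-]) = 1.7 × 10^-6.
Assume [OH-] ≪ 0.13: [OH-] ≈ √(1.7 × 10^-6 × 0.13) = 4.70 × 10^-4 M
Check: 0.36% ionized — well under 5%, approximation valid.
pOH = −log(4.70 × 10^-4) = 3.33; pH = 14.00 − 3.33 = 10.67

pH = 10.67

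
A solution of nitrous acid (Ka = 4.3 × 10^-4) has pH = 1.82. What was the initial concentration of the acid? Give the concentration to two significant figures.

C₀ = 5.5 × 10^-1 M

[H+] = 10^(-1.82) = 1.51 × 10^-2 M = x
Ka = x²/(C₀ − x) ⇒ C₀ = x + x²/Ka
C₀ = 1.51 × 10^-2 + (1.51 × 10^-2)²/(4.3 × 10^-4) = 5.45 × 10^-1 M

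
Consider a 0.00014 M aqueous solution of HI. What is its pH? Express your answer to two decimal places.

pH = 3.85

HI is a strong acid and dissociates completely, so [H+] = 0.00014 M.
pH = -log(0.00014) = 3.85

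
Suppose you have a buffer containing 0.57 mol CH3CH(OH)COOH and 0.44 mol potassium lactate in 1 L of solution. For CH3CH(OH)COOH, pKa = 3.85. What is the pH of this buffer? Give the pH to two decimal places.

pH = 3.74

Henderson–Hasselbalch: pH = pKa + log([CH3CH(OH)COO-]/[CH3CH(OH)COOH]) = 3.85 + log(0.44/0.57)
pH = 3.85 + (-0.112) = 3.74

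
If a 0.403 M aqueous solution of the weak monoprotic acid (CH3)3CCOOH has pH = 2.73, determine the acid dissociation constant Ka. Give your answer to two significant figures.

[H+] = 10^(-2.73) = 1.86 × 10^-3 M
At equilibrium [HA] = 0.403 − 1.86 × 10^-3 = 4.01 × 10^-1 M
Ka = [H+][A-]/[HA] = (1.86 × 10^-3)² / 4.01 × 10^-1 = 8.6 × 10^-6

Ka = 8.6 × 10^-6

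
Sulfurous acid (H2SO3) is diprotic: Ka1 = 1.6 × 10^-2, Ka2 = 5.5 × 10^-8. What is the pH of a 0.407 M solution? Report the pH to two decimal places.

pH = 1.14

Ka1 ≫ Ka2, so treat the first dissociation as the only significant source of H+.
Ka1 = x²/(0.407 − x) = 1.6 × 10^-2
Solving the quadratic: x = (−Ka1 + √(Ka1² + 4·Ka1·C₀))/2 = 7.31 × 10^-2 M
pH = −log(7.31 × 10^-2) = 1.14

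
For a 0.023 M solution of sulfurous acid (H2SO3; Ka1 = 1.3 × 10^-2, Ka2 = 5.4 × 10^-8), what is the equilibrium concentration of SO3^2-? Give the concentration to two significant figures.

5.4 × 10^-8 M

First ionization gives [H+] ≈ [HSO3-] = 1.20 × 10^-2 M.
Second step: Ka2 = [H+][SO3^2-]/[HSO3-] ≈ [SO3^2-] (since [H+] ≈ [HSO3-]).
So [SO3^2-] ≈ Ka2.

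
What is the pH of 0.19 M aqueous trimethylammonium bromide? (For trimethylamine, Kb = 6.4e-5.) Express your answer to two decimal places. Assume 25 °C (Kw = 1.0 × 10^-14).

pH = 5.26

(CH3)3NH+ is the conjugate acid of the weak base (CH3)3N.
Ka = Kw/Kb = 1.0×10^-14 / 6.4 × 10^-5 = 1.56 × 10^-10
Ka = x²/(0.19 − x) = 1.56 × 10^-10
Assume x ≪ 0.19: x ≈ √(1.56 × 10^-10 × 0.19) = 5.44 × 10^-6 M
pH = −log[H+] = −log(5.44 × 10^-6) = 5.26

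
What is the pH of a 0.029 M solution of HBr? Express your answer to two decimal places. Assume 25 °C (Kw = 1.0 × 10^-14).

HBr is a strong acid and dissociates completely, so [H+] = 0.029 M.
pH = -log(0.029) = 1.54

pH = 1.54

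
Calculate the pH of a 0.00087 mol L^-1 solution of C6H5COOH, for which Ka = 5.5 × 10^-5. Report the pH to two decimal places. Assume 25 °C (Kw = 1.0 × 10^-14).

C6H5COOH ⇌ C6H5COO- + H+
Ka = [H+]²/(0.00087 − [H+]) = 5.5 × 10^-5
Here C₀/Ka ≈ 15.8, so the small-[H+] approximation fails. Use the quadratic:
[H+] = (−Ka + √(Ka² + 4·Ka·C₀))/2 = 1.93 × 10^-4 M
pH = −log(1.93 × 10^-4) = 3.71

pH = 3.71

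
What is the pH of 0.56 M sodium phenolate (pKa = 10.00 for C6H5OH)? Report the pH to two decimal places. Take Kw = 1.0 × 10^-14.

C6H5O- is the conjugate base of the weak acid C6H5OH.
Ka = 10^(−10.00) = 1.00 × 10^-10
Kb = Kw/Ka = 1.0×10^-14 / 1.00 × 10^-10 = 1.00 × 10^-4
From the ICE table, Kb = [OH-]²/(0.56 − [OH-]) = 1.00 × 10^-4.
Neglecting [OH-] in the denominator: [OH-] = √(1.00 × 10^-4 × 0.56) = 7.48 × 10^-3 M
pOH = 2.13, so pH = 14.00 − pOH = 11.87

pH = 11.87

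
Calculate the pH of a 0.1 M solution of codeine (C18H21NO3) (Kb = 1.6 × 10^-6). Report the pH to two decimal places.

C18H21NO3 + H2O ⇌ C18H22NO3+ + OH-
Kb = x²/(0.1 − x) = 1.6 × 10^-6
Neglecting x in the denominator: x = √(1.6 × 10^-6 × 0.1) = 4.00 × 10^-4 M
(x/C₀ = 0.4% < 5%, so the approximation holds.)
pOH = −log(4.00 × 10^-4) = 3.40; pH = 14.00 − 3.40 = 10.60

pH = 10.60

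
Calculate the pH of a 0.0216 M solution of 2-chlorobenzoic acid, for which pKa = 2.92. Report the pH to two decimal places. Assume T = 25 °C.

pH = 2.34

ClC6H4COOH ⇌ ClC6H4COO- + H+
Ka = 10^(−2.92) = 1.20 × 10^-3
Let x = [H+] at equilibrium. Ka = x²/(0.0216 − x).
x is not negligible relative to C₀; solve x² + 0.0012·x − 2.59e-05 = 0.
x = [−0.0012 + √(0.0012² + 0.000104)]/2 = 4.53 × 10^-3 M
pH = −log[H+] = −log(4.53 × 10^-3) = 2.34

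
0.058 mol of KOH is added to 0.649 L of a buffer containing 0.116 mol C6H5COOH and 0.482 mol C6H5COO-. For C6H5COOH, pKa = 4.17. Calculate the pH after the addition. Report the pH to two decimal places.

After neutralization: n(C6H5COOH) = 0.058 mol, n(C6H5COO-) = 0.54 mol.
pH = pKa + log([A⁻]/[HA]) = 4.17 + log(0.54/0.058) = 4.17 +0.969

pH = 5.14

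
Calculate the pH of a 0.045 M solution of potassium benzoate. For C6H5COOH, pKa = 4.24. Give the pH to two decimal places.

C6H5COO- is the conjugate base of the weak acid C6H5COOH.
Ka = 10^(−4.24) = 5.75 × 10^-5
Kb = Kw/Ka = 1.0×10^-14 / 5.75 × 10^-5 = 1.74 × 10^-10
Kb = x²/(0.045 − x) = 1.74 × 10^-10
Neglecting x in the denominator: x = √(1.74 × 10^-10 × 0.045) = 2.80 × 10^-6 M
pOH = −log(2.80 × 10^-6) = 5.55; pH = 14.00 − 5.55 = 8.45

pH = 8.45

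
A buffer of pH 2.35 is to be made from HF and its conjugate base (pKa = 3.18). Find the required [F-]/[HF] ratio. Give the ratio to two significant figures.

ratio = 0.15

pH = pKa + log(r) ⇒ log(r) = 2.35 − 3.18 = -0.83
r = [F-]/[HF] = 10^(-0.83) = 0.148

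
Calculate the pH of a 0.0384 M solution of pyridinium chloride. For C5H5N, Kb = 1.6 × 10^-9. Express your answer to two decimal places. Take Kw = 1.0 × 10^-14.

pH = 3.31

C5H5NH+ is the conjugate acid of the weak base C5H5N.
Ka = Kw/Kb = 1.0×10^-14 / 1.6 × 10^-9 = 6.25 × 10^-6
Ka = x²/(0.0384 − x) = 6.25 × 10^-6
Since Ka ≪ C₀, x ≈ √(Ka·C₀) = 4.90 × 10^-4 M.
Check: 1.3% ionized — well under 5%, approximation valid.
pH = −log(4.90 × 10^-4) = 3.31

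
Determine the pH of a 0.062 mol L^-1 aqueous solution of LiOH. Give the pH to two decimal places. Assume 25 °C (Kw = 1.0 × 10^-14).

LiOH is a strong base; [OH-] = 0.062 M.
pOH = -log(0.062) = 1.21
pH = 14.00 - 1.21 = 12.79

pH = 12.79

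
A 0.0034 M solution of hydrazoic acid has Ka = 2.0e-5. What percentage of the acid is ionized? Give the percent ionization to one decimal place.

HN3 ⇌ N3- + H+; let x = [H+] at equilibrium.
Ka = x²/(C₀ − x); solving the quadratic gives x = 2.51 × 10^-4 M.
% ionization = x/C₀ × 100% = 2.51 × 10^-4/0.0034 × 100% = 7.4%

7.4%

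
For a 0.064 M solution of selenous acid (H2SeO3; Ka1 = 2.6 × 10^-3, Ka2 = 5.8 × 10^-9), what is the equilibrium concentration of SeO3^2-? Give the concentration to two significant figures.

First ionization gives [H+] ≈ [HSeO3-] = 1.17 × 10^-2 M.
Second step: Ka2 = [H+][SeO3^2-]/[HSeO3-] ≈ [SeO3^2-] (since [H+] ≈ [HSeO3-]).
So [SeO3^2-] ≈ Ka2.

5.8 × 10^-9 M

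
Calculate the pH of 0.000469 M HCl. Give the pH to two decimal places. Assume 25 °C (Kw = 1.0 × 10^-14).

HCl is a strong acid and dissociates completely, so [H+] = 0.000469 M.
pH = -log(0.000469) = 3.33

pH = 3.33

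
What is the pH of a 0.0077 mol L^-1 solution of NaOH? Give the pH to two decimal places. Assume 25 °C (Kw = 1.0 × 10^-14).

NaOH is a strong base; [OH-] = 0.0077 M.
pOH = -log(0.0077) = 2.11
pH = 14.00 - 2.11 = 11.89

pH = 11.89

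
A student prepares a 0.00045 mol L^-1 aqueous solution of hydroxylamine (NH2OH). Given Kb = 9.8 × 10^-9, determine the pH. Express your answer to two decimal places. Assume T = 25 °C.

NH2OH + H2O ⇌ NH3OH+ + OH-
From the ICE table, Kb = x²/(0.00045 − x) = 9.8 × 10^-9.
Neglecting x in the denominator: x = √(9.8 × 10^-9 × 0.00045) = 2.10 × 10^-6 M
Check: 0.47% ionized — well under 5%, approximation valid.
pOH = −log(2.10 × 10^-6) = 5.68; pH = 14.00 − 5.68 = 8.32

pH = 8.32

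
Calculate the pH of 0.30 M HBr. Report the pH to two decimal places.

HBr is a strong acid and dissociates completely, so [H+] = 0.30 M.
pH = -log(0.3) = 0.52

pH = 0.52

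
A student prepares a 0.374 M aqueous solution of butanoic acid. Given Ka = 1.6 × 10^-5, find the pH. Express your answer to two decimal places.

pH = 2.61

CH3(CH2)2COOH ⇌ CH3(CH2)2COO- + H+
Ka = x²/(0.374 − x) = 1.6 × 10^-5
Neglecting x in the denominator: x = √(1.6 × 10^-5 × 0.374) = 2.45 × 10^-3 M
Check: 0.65% ionized — well under 5%, approximation valid.
pH = −log(2.45 × 10^-3) = 2.61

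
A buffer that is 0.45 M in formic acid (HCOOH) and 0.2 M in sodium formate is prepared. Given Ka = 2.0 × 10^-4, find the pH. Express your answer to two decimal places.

pKa = −log(2.0 × 10^-4) = 3.699
pH = pKa + log([A⁻]/[HA]) = 3.699 + log(0.2/0.45)
pH = 3.699 + (-0.352) = 3.35

pH = 3.35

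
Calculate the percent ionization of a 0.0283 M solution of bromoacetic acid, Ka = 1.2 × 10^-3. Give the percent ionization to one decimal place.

BrCH2COOH ⇌ BrCH2COO- + H+; let x = [H+] at equilibrium.
Ka = x²/(C₀ − x); solving the quadratic gives x = 5.26 × 10^-3 M.
% ionization = x/C₀ × 100% = 5.26 × 10^-3/0.0283 × 100% = 18.6%

18.6%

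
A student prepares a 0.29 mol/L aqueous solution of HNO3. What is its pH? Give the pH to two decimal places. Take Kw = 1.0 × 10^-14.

HNO3 is a strong acid and dissociates completely, so [H+] = 0.29 M.
pH = -log(0.29) = 0.54

pH = 0.54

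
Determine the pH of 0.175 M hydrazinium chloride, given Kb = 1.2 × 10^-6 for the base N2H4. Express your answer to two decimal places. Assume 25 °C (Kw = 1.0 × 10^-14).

pH = 4.42

N2H5+ is the conjugate acid of the weak base N2H4.
Ka = Kw/Kb = 1.0×10^-14 / 1.2 × 10^-6 = 8.33 × 10^-9
Ka = x²/(0.175 − x) = 8.33 × 10^-9
Neglecting x in the denominator: x = √(8.33 × 10^-9 × 0.175) = 3.82 × 10^-5 M
pH = −log[H+] = −log(3.82 × 10^-5) = 4.42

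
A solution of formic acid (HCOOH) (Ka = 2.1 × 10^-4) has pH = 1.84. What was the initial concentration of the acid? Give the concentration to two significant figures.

C₀ = 1.0 M

[H+] = 10^(-1.84) = 1.45 × 10^-2 M = x
Ka = x²/(C₀ − x) ⇒ C₀ = x + x²/Ka
C₀ = 1.45 × 10^-2 + (1.45 × 10^-2)²/(2.1 × 10^-4) = 1.02 M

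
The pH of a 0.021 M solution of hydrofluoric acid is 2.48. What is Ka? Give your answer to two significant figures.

[H+] = 10^(-2.48) = 3.31 × 10^-3 M
At equilibrium [HA] = 0.021 − 3.31 × 10^-3 = 1.77 × 10^-2 M
Ka = [H+][A-]/[HA] = (3.31 × 10^-3)² / 1.77 × 10^-2 = 6.2 × 10^-4

Ka = 6.2 × 10^-4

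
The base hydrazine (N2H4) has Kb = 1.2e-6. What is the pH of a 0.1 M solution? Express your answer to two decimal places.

N2H4 + H2O ⇌ N2H5+ + OH-
From the ICE table, Kb = x²/(0.1 − x) = 1.2 × 10^-6.
Neglecting x in the denominator: x = √(1.2 × 10^-6 × 0.1) = 3.46 × 10^-4 M
pOH = 3.46, so pH = 14.00 − pOH = 10.54

pH = 10.54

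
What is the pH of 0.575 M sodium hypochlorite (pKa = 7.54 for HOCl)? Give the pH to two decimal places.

pH = 10.65

OCl- is the conjugate base of the weak acid HOCl.
Ka = 10^(−7.54) = 2.88 × 10^-8
Kb = Kw/Ka = 1.0×10^-14 / 2.88 × 10^-8 = 3.47 × 10^-7
From the ICE table, Kb = [OH-]²/(0.575 − [OH-]) = 3.47 × 10^-7.
Since Kb ≪ C₀, [OH-] ≈ √(Kb·C₀) = 4.47 × 10^-4 M.
Check: 0.078% ionized — well under 5%, approximation valid.
pOH = 3.35, so pH = 14.00 − pOH = 10.65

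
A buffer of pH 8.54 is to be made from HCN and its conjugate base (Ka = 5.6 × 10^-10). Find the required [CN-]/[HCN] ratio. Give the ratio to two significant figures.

pKa = -log(5.6 × 10^-10) = 9.252
pH = pKa + log(r) ⇒ log(r) = 8.54 − 9.252 = -0.712
r = [CN-]/[HCN] = 10^(-0.712) = 0.194

ratio = 0.19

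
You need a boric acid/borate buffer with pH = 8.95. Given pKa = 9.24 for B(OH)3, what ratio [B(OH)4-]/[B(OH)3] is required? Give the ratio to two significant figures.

ratio = 0.51

pH = pKa + log(r) ⇒ log(r) = 8.95 − 9.24 = -0.29
r = [B(OH)4-]/[B(OH)3] = 10^(-0.29) = 0.513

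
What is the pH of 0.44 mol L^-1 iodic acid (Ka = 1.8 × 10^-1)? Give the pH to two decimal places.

HIO3 ⇌ IO3- + H+
Ka = x²/(0.44 − x) = 1.8 × 10^-1
Here C₀/Ka ≈ 2.44, so the small-x approximation fails. Use the quadratic:
x = (−Ka + √(Ka² + 4·Ka·C₀))/2 = 2.05 × 10^-1 M
pH = −log[H+] = −log(2.05 × 10^-1) = 0.69

pH = 0.69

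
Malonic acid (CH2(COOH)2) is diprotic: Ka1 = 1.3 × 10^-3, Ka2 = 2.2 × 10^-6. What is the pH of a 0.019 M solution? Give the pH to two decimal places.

pH = 2.36

Ka1 ≫ Ka2, so treat the first dissociation as the only significant source of H+.
Ka1 = x²/(0.019 − x) = 1.3 × 10^-3
Solving the quadratic: x = (−Ka1 + √(Ka1² + 4·Ka1·C₀))/2 = 4.36 × 10^-3 M
pH = −log(4.36 × 10^-3) = 2.36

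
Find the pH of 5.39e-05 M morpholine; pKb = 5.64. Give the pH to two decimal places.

C4H8ONH + H2O ⇌ C4H8ONH2+ + OH-
Kb = 10^(−5.64) = 2.29 × 10^-6
Kb = [OH-]²/(5.39e-05 − [OH-]) = 2.29 × 10^-6
Here C₀/Kb ≈ 23.5, so the small-[OH-] approximation fails. Use the quadratic:
[OH-] = (−Kb + √(Kb² + 4·Kb·C₀))/2 = 1.00 × 10^-5 M
pOH = −log(1.00 × 10^-5) = 5.00; pH = 14.00 − 5.00 = 9.00

pH = 9.00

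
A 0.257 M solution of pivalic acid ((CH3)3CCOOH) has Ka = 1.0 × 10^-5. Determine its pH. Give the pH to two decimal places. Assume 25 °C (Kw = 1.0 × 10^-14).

(CH3)3CCOOH ⇌ (CH3)3CCOO- + H+
From the ICE table, Ka = x²/(0.257 − x) = 1.0 × 10^-5.
Since Ka ≪ C₀, x ≈ √(Ka·C₀) = 1.60 × 10^-3 M.
Check: 0.62% ionized — well under 5%, approximation valid.
pH = −log[H+] = −log(1.60 × 10^-3) = 2.80

pH = 2.80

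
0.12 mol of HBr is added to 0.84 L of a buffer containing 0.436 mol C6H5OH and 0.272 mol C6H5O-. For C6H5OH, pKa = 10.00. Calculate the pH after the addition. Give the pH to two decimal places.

pH = 9.44

Added H+ converts C6H5O- to C6H5OH: C6H5OH → 0.556 mol, C6H5O- → 0.152 mol.
pH = pKa + log(n_C6H5O-/n_C6H5OH) = 10.00 + log(0.152/0.556) = 10.00 + (-0.563)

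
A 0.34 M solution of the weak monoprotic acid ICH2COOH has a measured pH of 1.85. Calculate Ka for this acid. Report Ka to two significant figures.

[H+] = 10^(-1.85) = 1.41 × 10^-2 M
At equilibrium [HA] = 0.34 − 1.41 × 10^-2 = 3.26 × 10^-1 M
Ka = [H+][A-]/[HA] = (1.41 × 10^-2)² / 3.26 × 10^-1 = 6.1 × 10^-4

Ka = 6.1 × 10^-4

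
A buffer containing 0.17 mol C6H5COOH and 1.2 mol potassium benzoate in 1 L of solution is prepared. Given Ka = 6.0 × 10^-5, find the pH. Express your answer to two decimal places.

pKa = −log(6.0 × 10^-5) = 4.222
Using pH = pKa + log([base]/[acid]) with [base]/[acid] = 1.2/0.17:
pH = 4.222 + (+0.849) = 5.07

pH = 5.07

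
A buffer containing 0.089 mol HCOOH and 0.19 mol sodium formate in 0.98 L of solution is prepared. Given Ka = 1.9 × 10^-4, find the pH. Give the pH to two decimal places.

pH = 4.05

pKa = −log(1.9 × 10^-4) = 3.721
Using pH = pKa + log([base]/[acid]) with [base]/[acid] = 0.19/0.089:
pH = 3.721 + (+0.329) = 4.05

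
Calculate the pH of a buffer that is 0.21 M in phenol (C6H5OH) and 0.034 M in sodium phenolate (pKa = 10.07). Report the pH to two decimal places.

pH = 9.28

Using pH = pKa + log([base]/[acid]) with [base]/[acid] = 0.034/0.21:
pH = 10.07 + (-0.791) = 9.28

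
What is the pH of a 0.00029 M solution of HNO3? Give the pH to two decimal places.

HNO3 is a strong acid and dissociates completely, so [H+] = 0.00029 M.
pH = -log(0.00029) = 3.54

pH = 3.54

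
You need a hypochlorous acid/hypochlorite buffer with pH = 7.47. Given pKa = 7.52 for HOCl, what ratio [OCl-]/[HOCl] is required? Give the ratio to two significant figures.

ratio = 0.89

pH = pKa + log(r) ⇒ log(r) = 7.47 − 7.52 = -0.05
r = [OCl-]/[HOCl] = 10^(-0.05) = 0.891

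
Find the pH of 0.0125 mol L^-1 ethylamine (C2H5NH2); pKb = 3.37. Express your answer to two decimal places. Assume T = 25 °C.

C2H5NH2 + H2O ⇌ C2H5NH3+ + OH-
Kb = 10^(−3.37) = 4.27 × 10^-4
Kb = [OH-]²/(0.0125 − [OH-]) = 4.27 × 10^-4
Here C₀/Kb ≈ 29.3, so the small-[OH-] approximation fails. Use the quadratic:
[OH-] = [−0.000427 + √(0.000427² + 2.14e-05)]/2 = 2.11 × 10^-3 M
pOH = 2.68, so pH = 14.00 − pOH = 11.32

pH = 11.32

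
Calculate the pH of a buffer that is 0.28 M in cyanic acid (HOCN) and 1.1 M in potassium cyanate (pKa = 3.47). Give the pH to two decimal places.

Using pH = pKa + log([base]/[acid]) with [base]/[acid] = 1.1/0.28:
pH = 3.47 + (+0.594) = 4.06

pH = 4.06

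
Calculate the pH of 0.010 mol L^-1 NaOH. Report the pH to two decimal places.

NaOH is a strong base; [OH-] = 0.01 M.
pOH = -log(0.01) = 2.00
pH = 14.00 - 2.00 = 12.00

pH = 12.00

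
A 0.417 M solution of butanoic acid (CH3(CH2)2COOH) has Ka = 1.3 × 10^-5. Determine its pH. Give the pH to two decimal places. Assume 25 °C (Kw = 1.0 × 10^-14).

CH3(CH2)2COOH ⇌ CH3(CH2)2COO- + H+
From the ICE table, Ka = [H+]²/(0.417 − [H+]) = 1.3 × 10^-5.
Neglecting [H+] in the denominator: [H+] = √(1.3 × 10^-5 × 0.417) = 2.33 × 10^-3 M
Check: 0.56% ionized — well under 5%, approximation valid.
pH = −log(2.33 × 10^-3) = 2.63

pH = 2.63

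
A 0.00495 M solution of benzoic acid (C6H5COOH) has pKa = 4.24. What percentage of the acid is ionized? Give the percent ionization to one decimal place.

10.2%

C6H5COOH ⇌ C6H5COO- + H+; let x = [H+] at equilibrium.
Ka = 10^(−4.24) = 5.75 × 10^-5
Ka = x²/(C₀ − x); solving the quadratic gives x = 5.06 × 10^-4 M.
% ionization = x/C₀ × 100% = 5.06 × 10^-4/0.00495 × 100% = 10.2%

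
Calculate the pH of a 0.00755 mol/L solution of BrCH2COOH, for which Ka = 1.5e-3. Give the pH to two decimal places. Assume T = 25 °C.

pH = 2.57

BrCH2COOH ⇌ BrCH2COO- + H+
Ka = [H+]²/(0.00755 − [H+]) = 1.5 × 10^-3
The 5% rule fails; solving [H+]² + Ka·[H+] − Ka·C₀ = 0 exactly:
[H+] = [−0.0015 + √(0.0015² + 4.53e-05)]/2 = 2.70 × 10^-3 M
pH = −log(2.70 × 10^-3) = 2.57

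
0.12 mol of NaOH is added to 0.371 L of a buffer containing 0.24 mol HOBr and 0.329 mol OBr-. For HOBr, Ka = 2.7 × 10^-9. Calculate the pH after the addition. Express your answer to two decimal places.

pH = 9.14

After neutralization: n(HOBr) = 0.12 mol, n(OBr-) = 0.449 mol.
pKa = −log(2.7 × 10^-9) = 8.569
Henderson–Hasselbalch with mole ratio 0.449/0.12: pH = 8.569 + (+0.573)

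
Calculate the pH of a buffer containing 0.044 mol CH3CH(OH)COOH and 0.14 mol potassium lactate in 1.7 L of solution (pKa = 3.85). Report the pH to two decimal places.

pH = 4.35

Henderson–Hasselbalch: pH = pKa + log([CH3CH(OH)COO-]/[CH3CH(OH)COOH]) = 3.85 + log(0.14/0.044)
pH = 3.85 + (+0.503) = 4.35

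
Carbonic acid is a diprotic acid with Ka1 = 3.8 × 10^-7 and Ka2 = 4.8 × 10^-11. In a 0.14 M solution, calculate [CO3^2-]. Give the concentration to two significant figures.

4.8 × 10^-11 M

First ionization gives [H+] ≈ [HCO3-] = 2.31 × 10^-4 M.
Second step: Ka2 = [H+][CO3^2-]/[HCO3-] ≈ [CO3^2-] (since [H+] ≈ [HCO3-]).
So [CO3^2-] ≈ Ka2.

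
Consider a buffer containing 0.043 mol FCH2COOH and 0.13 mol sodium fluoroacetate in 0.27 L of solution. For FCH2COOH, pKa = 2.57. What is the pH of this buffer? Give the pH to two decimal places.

Henderson–Hasselbalch: pH = pKa + log([FCH2COO-]/[FCH2COOH]) = 2.57 + log(0.13/0.043)
pH = 2.57 + (+0.480) = 3.05

pH = 3.05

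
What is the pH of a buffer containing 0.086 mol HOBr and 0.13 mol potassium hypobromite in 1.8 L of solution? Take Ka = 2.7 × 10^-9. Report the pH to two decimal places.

pKa = −log(2.7 × 10^-9) = 8.569
pH = pKa + log([A⁻]/[HA]) = 8.569 + log(0.13/0.086)
pH = 8.569 + (+0.179) = 8.75

pH = 8.75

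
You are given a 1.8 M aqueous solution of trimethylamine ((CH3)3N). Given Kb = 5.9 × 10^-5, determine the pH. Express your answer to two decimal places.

pH = 12.01

(CH3)3N + H2O ⇌ (CH3)3NH+ + OH-
From the ICE table, Kb = [OH-]²/(1.8 − [OH-]) = 5.9 × 10^-5.
Neglecting [OH-] in the denominator: [OH-] = √(5.9 × 10^-5 × 1.8) = 1.03 × 10^-2 M
([OH-]/C₀ = 0.57% < 5%, so the approximation holds.)
pOH = −log(1.03 × 10^-2) = 1.99; pH = 14.00 − 1.99 = 12.01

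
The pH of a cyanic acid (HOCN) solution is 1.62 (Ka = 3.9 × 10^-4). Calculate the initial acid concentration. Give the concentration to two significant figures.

C₀ = 1.5 M

[H+] = 10^(-1.62) = 2.40 × 10^-2 M = x
Ka = x²/(C₀ − x) ⇒ C₀ = x + x²/Ka
C₀ = 2.40 × 10^-2 + (2.40 × 10^-2)²/(3.9 × 10^-4) = 1.50 M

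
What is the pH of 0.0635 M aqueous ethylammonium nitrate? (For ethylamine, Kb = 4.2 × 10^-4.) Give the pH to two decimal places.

C2H5NH3+ is the conjugate acid of the weak base C2H5NH2.
Ka = Kw/Kb = 1.0×10^-14 / 4.2 × 10^-4 = 2.38 × 10^-11
Ka = [H+]²/(0.0635 − [H+]) = 2.38 × 10^-11
Since Ka ≪ C₀, [H+] ≈ √(Ka·C₀) = 1.23 × 10^-6 M.
Check: 0.0019% ionized — well under 5%, approximation valid.
pH = −log[H+] = −log(1.23 × 10^-6) = 5.91

pH = 5.91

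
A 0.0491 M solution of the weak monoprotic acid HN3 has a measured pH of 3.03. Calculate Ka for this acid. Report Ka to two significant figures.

[H+] = 10^(-3.03) = 9.33 × 10^-4 M
At equilibrium [HA] = 0.0491 − 9.33 × 10^-4 = 4.82 × 10^-2 M
Ka = [H+][A-]/[HA] = (9.33 × 10^-4)² / 4.82 × 10^-2 = 1.8 × 10^-5

Ka = 1.8 × 10^-5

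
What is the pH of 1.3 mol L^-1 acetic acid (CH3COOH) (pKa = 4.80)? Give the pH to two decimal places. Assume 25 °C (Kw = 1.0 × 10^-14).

CH3COOH ⇌ CH3COO- + H+
Ka = 10^(−4.80) = 1.58 × 10^-5
From the ICE table, Ka = [H+]²/(1.3 − [H+]) = 1.58 × 10^-5.
Assume [H+] ≪ 1.3: [H+] ≈ √(1.58 × 10^-5 × 1.3) = 4.53 × 10^-3 M
pH = −log(4.53 × 10^-3) = 2.34

pH = 2.34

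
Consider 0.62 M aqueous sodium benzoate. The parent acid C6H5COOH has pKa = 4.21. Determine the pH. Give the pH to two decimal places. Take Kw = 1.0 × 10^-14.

pH = 9.00

C6H5COO- is the conjugate base of the weak acid C6H5COOH.
Ka = 10^(−4.21) = 6.17 × 10^-5
Kb = Kw/Ka = 1.0×10^-14 / 6.17 × 10^-5 = 1.62 × 10^-10
Kb = x²/(0.62 − x) = 1.62 × 10^-10
Since Kb ≪ C₀, x ≈ √(Kb·C₀) = 1.00 × 10^-5 M.
(x/C₀ = 0.0016% < 5%, so the approximation holds.)
pOH = 5.00, so pH = 14.00 − pOH = 9.00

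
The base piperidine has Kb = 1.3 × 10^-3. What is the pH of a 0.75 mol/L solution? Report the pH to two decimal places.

C5H10NH + H2O ⇌ C5H10NH2+ + OH-
Let x = [OH-] at equilibrium. Kb = x²/(0.75 − x).
Since Kb ≪ C₀, x ≈ √(Kb·C₀) = 3.12 × 10^-2 M.
pOH = 1.51, so pH = 14.00 − pOH = 12.49

pH = 12.49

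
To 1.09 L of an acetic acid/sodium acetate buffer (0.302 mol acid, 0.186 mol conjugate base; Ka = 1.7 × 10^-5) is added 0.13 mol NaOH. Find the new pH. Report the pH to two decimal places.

pH = 5.03

After neutralization: n(CH3COOH) = 0.172 mol, n(CH3COO-) = 0.316 mol.
pKa = −log(1.7 × 10^-5) = 4.770
pH = pKa + log([A⁻]/[HA]) = 4.770 + log(0.316/0.172) = 4.770 +0.264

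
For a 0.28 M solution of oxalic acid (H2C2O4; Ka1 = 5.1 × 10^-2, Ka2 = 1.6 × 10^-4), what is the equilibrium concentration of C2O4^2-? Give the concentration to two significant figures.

First ionization gives [H+] ≈ [HC2O4-] = 9.67 × 10^-2 M.
Second step: Ka2 = [H+][C2O4^2-]/[HC2O4-] ≈ [C2O4^2-] (since [H+] ≈ [HC2O4-]).
So [C2O4^2-] ≈ Ka2.

1.6 × 10^-4 M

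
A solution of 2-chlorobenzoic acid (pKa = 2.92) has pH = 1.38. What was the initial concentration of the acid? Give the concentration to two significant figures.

[H+] = 10^(-1.38) = 4.17 × 10^-2 M = x
Ka = 10^(−2.92) = 1.20 × 10^-3
Ka = x²/(C₀ − x) ⇒ C₀ = x + x²/Ka
C₀ = 4.17 × 10^-2 + (4.17 × 10^-2)²/(1.20 × 10^-3) = 1.49 M

C₀ = 1.5 M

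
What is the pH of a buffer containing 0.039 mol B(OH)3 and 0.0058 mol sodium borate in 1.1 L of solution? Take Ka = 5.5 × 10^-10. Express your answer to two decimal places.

pKa = −log(5.5 × 10^-10) = 9.260
Using pH = pKa + log([base]/[acid]) with [base]/[acid] = 0.0058/0.039:
pH = 9.260 + (-0.828) = 8.43

pH = 8.43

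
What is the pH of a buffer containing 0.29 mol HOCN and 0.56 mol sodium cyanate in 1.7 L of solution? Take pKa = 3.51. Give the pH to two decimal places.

pH = pKa + log([A⁻]/[HA]) = 3.51 + log(0.56/0.29)
pH = 3.51 + (+0.286) = 3.80

pH = 3.80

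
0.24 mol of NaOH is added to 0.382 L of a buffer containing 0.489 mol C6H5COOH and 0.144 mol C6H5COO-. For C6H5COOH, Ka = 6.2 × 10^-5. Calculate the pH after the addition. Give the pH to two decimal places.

After neutralization: n(C6H5COOH) = 0.249 mol, n(C6H5COO-) = 0.384 mol.
pKa = −log(6.2 × 10^-5) = 4.208
pH = pKa + log([A⁻]/[HA]) = 4.208 + log(0.384/0.249) = 4.208 +0.188

pH = 4.40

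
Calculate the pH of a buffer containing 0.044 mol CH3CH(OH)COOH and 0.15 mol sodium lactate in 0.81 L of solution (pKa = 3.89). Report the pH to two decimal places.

pH = 4.42

Using pH = pKa + log([base]/[acid]) with [base]/[acid] = 0.15/0.044:
pH = 3.89 + (+0.533) = 4.42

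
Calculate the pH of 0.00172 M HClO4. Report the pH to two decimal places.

HClO4 is a strong acid and dissociates completely, so [H+] = 0.00172 M.
pH = -log(0.00172) = 2.76

pH = 2.76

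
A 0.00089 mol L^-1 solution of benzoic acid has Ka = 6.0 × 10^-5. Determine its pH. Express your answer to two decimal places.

C6H5COOH ⇌ C6H5COO- + H+
Let x = [H+] at equilibrium. Ka = x²/(0.00089 − x).
x is not negligible relative to C₀; solve x² + 6e-05·x − 5.34e-08 = 0.
x = (−Ka + √(Ka² + 4·Ka·C₀))/2 = 2.03 × 10^-4 M
pH = −log[H+] = −log(2.03 × 10^-4) = 3.69

pH = 3.69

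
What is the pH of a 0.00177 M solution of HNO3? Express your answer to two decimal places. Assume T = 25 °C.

pH = 2.75

HNO3 is a strong acid and dissociates completely, so [H+] = 0.00177 M.
pH = -log(0.00177) = 2.75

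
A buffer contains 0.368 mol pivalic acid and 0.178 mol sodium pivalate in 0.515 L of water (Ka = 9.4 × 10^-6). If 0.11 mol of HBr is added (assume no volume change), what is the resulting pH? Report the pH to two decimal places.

pH = 4.18

After neutralization: n((CH3)3CCOOH) = 0.478 mol, n((CH3)3CCOO-) = 0.068 mol.
pKa = −log(9.4 × 10^-6) = 5.027
pH = pKa + log([A⁻]/[HA]) = 5.027 + log(0.068/0.478) = 5.027 -0.847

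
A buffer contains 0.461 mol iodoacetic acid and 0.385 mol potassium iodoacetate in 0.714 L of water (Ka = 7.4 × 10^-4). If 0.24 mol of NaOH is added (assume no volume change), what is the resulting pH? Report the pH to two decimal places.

pH = 3.58

After neutralization: n(ICH2COOH) = 0.221 mol, n(ICH2COO-) = 0.625 mol.
pKa = −log(7.4 × 10^-4) = 3.131
pH = pKa + log([A⁻]/[HA]) = 3.131 + log(0.625/0.221) = 3.131 +0.451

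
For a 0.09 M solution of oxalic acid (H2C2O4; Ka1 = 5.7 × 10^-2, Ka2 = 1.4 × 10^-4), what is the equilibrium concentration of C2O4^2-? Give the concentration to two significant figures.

First ionization gives [H+] ≈ [HC2O4-] = 4.86 × 10^-2 M.
Second step: Ka2 = [H+][C2O4^2-]/[HC2O4-] ≈ [C2O4^2-] (since [H+] ≈ [HC2O4-]).
So [C2O4^2-] ≈ Ka2.

1.4 × 10^-4 M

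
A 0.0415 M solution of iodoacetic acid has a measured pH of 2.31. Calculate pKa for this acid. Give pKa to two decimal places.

[H+] = 10^(-2.31) = 4.90 × 10^-3 M
At equilibrium [HA] = 0.0415 − 4.90 × 10^-3 = 3.66 × 10^-2 M
Ka = [H+][A-]/[HA] = (4.90 × 10^-3)² / 3.66 × 10^-2 = 6.56 × 10^-4
pKa = -log(6.56 × 10^-4) = 3.18

pKa = 3.18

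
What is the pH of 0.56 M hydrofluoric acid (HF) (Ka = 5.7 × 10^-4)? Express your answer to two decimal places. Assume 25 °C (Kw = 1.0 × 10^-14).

HF ⇌ F- + H+
Ka = [H+]²/(0.56 − [H+]) = 5.7 × 10^-4
Since Ka ≪ C₀, [H+] ≈ √(Ka·C₀) = 1.79 × 10^-2 M.
pH = −log[H+] = −log(1.79 × 10^-2) = 1.75

pH = 1.75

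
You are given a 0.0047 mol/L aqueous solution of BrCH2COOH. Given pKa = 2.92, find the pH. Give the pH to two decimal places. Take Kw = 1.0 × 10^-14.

BrCH2COOH ⇌ BrCH2COO- + H+
Ka = 10^(−2.92) = 1.20 × 10^-3
From the ICE table, Ka = [H+]²/(0.0047 − [H+]) = 1.20 × 10^-3.
Here C₀/Ka ≈ 3.92, so the small-[H+] approximation fails. Use the quadratic:
[H+] = [−0.0012 + √(0.0012² + 2.26e-05)]/2 = 1.85 × 10^-3 M
pH = −log[H+] = −log(1.85 × 10^-3) = 2.73

pH = 2.73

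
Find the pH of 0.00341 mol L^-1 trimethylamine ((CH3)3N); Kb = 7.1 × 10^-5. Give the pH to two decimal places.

(CH3)3N + H2O ⇌ (CH3)3NH+ + OH-
From the ICE table, Kb = [OH-]²/(0.00341 − [OH-]) = 7.1 × 10^-5.
The 5% rule fails; solving [OH-]² + Kb·[OH-] − Kb·C₀ = 0 exactly:
[OH-] = [−7.1e-05 + √(7.1e-05² + 9.68e-07)]/2 = 4.58 × 10^-4 M
pOH = 3.34, so pH = 14.00 − pOH = 10.66

pH = 10.66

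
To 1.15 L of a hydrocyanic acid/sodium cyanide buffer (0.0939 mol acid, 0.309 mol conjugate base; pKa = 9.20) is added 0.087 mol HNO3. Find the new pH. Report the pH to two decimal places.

pH = 9.29

After neutralization: n(HCN) = 0.181 mol, n(CN-) = 0.222 mol.
pH = pKa + log([A⁻]/[HA]) = 9.20 + log(0.222/0.181) = 9.20 +0.089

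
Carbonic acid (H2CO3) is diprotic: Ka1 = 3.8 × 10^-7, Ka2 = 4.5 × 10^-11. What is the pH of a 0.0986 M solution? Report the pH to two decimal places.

pH = 3.71

Ka1 ≫ Ka2, so treat the first dissociation as the only significant source of H+.
Ka1 = x²/(0.0986 − x) = 3.8 × 10^-7
x ≈ √(3.8 × 10^-7 × 0.0986) = 1.94 × 10^-4 M
pH = −log(1.94 × 10^-4) = 3.71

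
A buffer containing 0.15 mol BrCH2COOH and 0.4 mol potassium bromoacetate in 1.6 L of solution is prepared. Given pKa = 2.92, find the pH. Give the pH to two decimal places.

Using pH = pKa + log([base]/[acid]) with [base]/[acid] = 0.4/0.15:
pH = 2.92 + (+0.426) = 3.35

pH = 3.35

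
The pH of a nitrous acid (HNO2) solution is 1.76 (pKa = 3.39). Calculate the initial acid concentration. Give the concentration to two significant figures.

[H+] = 10^(-1.76) = 1.74 × 10^-2 M = x
Ka = 10^(−3.39) = 4.07 × 10^-4
Ka = x²/(C₀ − x) ⇒ C₀ = x + x²/Ka
C₀ = 1.74 × 10^-2 + (1.74 × 10^-2)²/(4.07 × 10^-4) = 7.61 × 10^-1 M

C₀ = 7.6 × 10^-1 M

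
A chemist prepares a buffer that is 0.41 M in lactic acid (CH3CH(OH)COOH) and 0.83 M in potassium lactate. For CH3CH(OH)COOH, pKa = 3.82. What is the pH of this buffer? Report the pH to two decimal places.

Henderson–Hasselbalch: pH = pKa + log([CH3CH(OH)COO-]/[CH3CH(OH)COOH]) = 3.82 + log(0.83/0.41)
pH = 3.82 + (+0.306) = 4.13

pH = 4.13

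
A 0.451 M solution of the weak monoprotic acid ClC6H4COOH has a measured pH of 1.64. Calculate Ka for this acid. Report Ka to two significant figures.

[H+] = 10^(-1.64) = 2.29 × 10^-2 M
At equilibrium [HA] = 0.451 − 2.29 × 10^-2 = 4.28 × 10^-1 M
Ka = [H+][A-]/[HA] = (2.29 × 10^-2)² / 4.28 × 10^-1 = 1.2 × 10^-3

Ka = 1.2 × 10^-3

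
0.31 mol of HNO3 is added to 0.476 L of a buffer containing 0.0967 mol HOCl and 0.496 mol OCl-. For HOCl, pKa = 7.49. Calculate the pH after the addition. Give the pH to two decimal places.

Added H+ converts OCl- to HOCl: HOCl → 0.407 mol, OCl- → 0.186 mol.
Henderson–Hasselbalch with mole ratio 0.186/0.407: pH = 7.49 + (-0.340)

pH = 7.15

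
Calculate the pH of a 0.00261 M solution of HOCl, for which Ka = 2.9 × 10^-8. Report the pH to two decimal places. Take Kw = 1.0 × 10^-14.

pH = 5.06

HOCl ⇌ OCl- + H+
Ka = [H+]²/(0.00261 − [H+]) = 2.9 × 10^-8
Neglecting [H+] in the denominator: [H+] = √(2.9 × 10^-8 × 0.00261) = 8.70 × 10^-6 M
Check: 0.33% ionized — well under 5%, approximation valid.
pH = −log[H+] = −log(8.70 × 10^-6) = 5.06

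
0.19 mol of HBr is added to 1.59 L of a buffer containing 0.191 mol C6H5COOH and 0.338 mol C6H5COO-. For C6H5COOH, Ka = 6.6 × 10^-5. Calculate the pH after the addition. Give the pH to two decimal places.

After neutralization: n(C6H5COOH) = 0.381 mol, n(C6H5COO-) = 0.148 mol.
pKa = −log(6.6 × 10^-5) = 4.180
Henderson–Hasselbalch with mole ratio 0.148/0.381: pH = 4.180 + (-0.411)

pH = 3.77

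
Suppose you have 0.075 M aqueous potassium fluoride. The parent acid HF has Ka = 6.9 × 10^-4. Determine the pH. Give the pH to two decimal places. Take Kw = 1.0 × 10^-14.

F- is the conjugate base of the weak acid HF.
Kb = Kw/Ka = 1.0×10^-14 / 6.9 × 10^-4 = 1.45 × 10^-11
From the ICE table, Kb = [OH-]²/(0.075 − [OH-]) = 1.45 × 10^-11.
Assume [OH-] ≪ 0.075: [OH-] ≈ √(1.45 × 10^-11 × 0.075) = 1.04 × 10^-6 M
pOH = 5.98, so pH = 14.00 − pOH = 8.02

pH = 8.02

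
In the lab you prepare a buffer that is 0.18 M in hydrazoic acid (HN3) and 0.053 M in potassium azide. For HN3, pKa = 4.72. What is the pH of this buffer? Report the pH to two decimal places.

pH = 4.19

Using pH = pKa + log([base]/[acid]) with [base]/[acid] = 0.053/0.18:
pH = 4.72 + (-0.531) = 4.19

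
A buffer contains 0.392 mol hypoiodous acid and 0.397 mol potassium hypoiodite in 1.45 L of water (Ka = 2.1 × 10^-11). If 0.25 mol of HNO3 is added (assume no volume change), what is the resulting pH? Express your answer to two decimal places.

Added H+ converts OI- to HOI: HOI → 0.642 mol, OI- → 0.147 mol.
pKa = −log(2.1 × 10^-11) = 10.678
pH = pKa + log(n_OI-/n_HOI) = 10.678 + log(0.147/0.642) = 10.678 + (-0.640)

pH = 10.04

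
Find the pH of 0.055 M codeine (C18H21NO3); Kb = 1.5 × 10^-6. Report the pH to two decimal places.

pH = 10.46

C18H21NO3 + H2O ⇌ C18H22NO3+ + OH-
Kb = [OH-]²/(0.055 − [OH-]) = 1.5 × 10^-6
Since Kb ≪ C₀, [OH-] ≈ √(Kb·C₀) = 2.87 × 10^-4 M.
pOH = 3.54, so pH = 14.00 − pOH = 10.46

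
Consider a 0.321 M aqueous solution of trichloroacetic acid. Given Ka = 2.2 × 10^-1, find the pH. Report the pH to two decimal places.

Cl3CCOOH ⇌ Cl3CCOO- + H+
Ka = [H+]²/(0.321 − [H+]) = 2.2 × 10^-1
[H+] is not negligible relative to C₀; solve [H+]² + 0.22·[H+] − 0.0706 = 0.
[H+] = (−Ka + √(Ka² + 4·Ka·C₀))/2 = 1.78 × 10^-1 M
pH = −log[H+] = −log(1.78 × 10^-1) = 0.75

pH = 0.75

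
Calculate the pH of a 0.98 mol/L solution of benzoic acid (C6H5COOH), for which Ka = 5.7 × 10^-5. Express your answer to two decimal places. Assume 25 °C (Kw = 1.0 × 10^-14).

pH = 2.13

C6H5COOH ⇌ C6H5COO- + H+
Ka = x²/(0.98 − x) = 5.7 × 10^-5
Since Ka ≪ C₀, x ≈ √(Ka·C₀) = 7.47 × 10^-3 M.
(x/C₀ = 0.76% < 5%, so the approximation holds.)
pH = −log(7.47 × 10^-3) = 2.13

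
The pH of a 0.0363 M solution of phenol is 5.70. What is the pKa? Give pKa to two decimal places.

pKa = 9.96

[H+] = 10^(-5.70) = 2.00 × 10^-6 M
At equilibrium [HA] = 0.0363 − 2.00 × 10^-6 = 3.63 × 10^-2 M
Ka = [H+][A-]/[HA] = (2.00 × 10^-6)² / 3.63 × 10^-2 = 1.10 × 10^-10
pKa = -log(1.10 × 10^-10) = 9.96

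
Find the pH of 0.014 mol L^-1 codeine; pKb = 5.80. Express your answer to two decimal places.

pH = 10.17

C18H21NO3 + H2O ⇌ C18H22NO3+ + OH-
Kb = 10^(−5.80) = 1.58 × 10^-6
Kb = x²/(0.014 − x) = 1.58 × 10^-6
Since Kb ≪ C₀, x ≈ √(Kb·C₀) = 1.49 × 10^-4 M.
Check: 1.1% ionized — well under 5%, approximation valid.
pOH = −log(1.49 × 10^-4) = 3.83; pH = 14.00 − 3.83 = 10.17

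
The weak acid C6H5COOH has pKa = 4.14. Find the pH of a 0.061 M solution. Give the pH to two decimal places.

pH = 2.68

C6H5COOH ⇌ C6H5COO- + H+
Ka = 10^(−4.14) = 7.24 × 10^-5
Let x = [H+] at equilibrium. Ka = x²/(0.061 − x).
Neglecting x in the denominator: x = √(7.24 × 10^-5 × 0.061) = 2.10 × 10^-3 M
pH = −log(2.10 × 10^-3) = 2.68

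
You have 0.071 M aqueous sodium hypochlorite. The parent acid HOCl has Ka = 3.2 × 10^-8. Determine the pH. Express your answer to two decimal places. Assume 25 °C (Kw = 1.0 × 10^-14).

OCl- is the conjugate base of the weak acid HOCl.
Kb = Kw/Ka = 1.0×10^-14 / 3.2 × 10^-8 = 3.12 × 10^-7
From the ICE table, Kb = x²/(0.071 − x) = 3.12 × 10^-7.
Since Kb ≪ C₀, x ≈ √(Kb·C₀) = 1.49 × 10^-4 M.
pOH = −log(1.49 × 10^-4) = 3.83; pH = 14.00 − 3.83 = 10.17

pH = 10.17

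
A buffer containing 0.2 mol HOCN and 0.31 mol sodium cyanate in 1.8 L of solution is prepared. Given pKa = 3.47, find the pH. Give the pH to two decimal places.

pH = pKa + log([A⁻]/[HA]) = 3.47 + log(0.31/0.2)
pH = 3.47 + (+0.190) = 3.66

pH = 3.66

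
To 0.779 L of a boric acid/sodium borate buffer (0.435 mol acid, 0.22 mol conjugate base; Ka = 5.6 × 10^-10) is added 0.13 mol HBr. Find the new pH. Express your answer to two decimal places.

Added H+ converts B(OH)4- to B(OH)3: B(OH)3 → 0.565 mol, B(OH)4- → 0.09 mol.
pKa = −log(5.6 × 10^-10) = 9.252
pH = pKa + log(n_B(OH)4-/n_B(OH)3) = 9.252 + log(0.09/0.565) = 9.252 + (-0.798)

pH = 8.45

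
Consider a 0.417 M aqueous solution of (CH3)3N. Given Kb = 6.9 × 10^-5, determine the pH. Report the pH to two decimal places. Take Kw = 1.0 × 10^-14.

(CH3)3N + H2O ⇌ (CH3)3NH+ + OH-
From the ICE table, Kb = [OH-]²/(0.417 − [OH-]) = 6.9 × 10^-5.
Assume [OH-] ≪ 0.417: [OH-] ≈ √(6.9 × 10^-5 × 0.417) = 5.36 × 10^-3 M
pOH = −log(5.36 × 10^-3) = 2.27; pH = 14.00 − 2.27 = 11.73

pH = 11.73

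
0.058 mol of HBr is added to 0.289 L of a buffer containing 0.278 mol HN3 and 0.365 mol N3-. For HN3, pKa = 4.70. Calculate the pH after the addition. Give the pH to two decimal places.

pH = 4.66

After neutralization: n(HN3) = 0.336 mol, n(N3-) = 0.307 mol.
pH = pKa + log([A⁻]/[HA]) = 4.70 + log(0.307/0.336) = 4.70 -0.039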